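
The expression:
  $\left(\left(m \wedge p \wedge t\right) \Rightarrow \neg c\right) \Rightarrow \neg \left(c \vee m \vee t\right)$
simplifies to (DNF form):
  $\left(m \wedge t \wedge \neg t\right) \vee \left(m \wedge \neg m \wedge \neg t\right) \vee \left(t \wedge \neg c \wedge \neg t\right) \vee \left(\neg c \wedge \neg m \wedge \neg t\right) \vee \left(c \wedge m \wedge p \wedge t\right) \vee \left(c \wedge m \wedge p \wedge \neg m\right) \vee \left(c \wedge m \wedge t \wedge \neg t\right) \vee \left(c \wedge m \wedge \neg m \wedge \neg t\right) \vee \left(c \wedge p \wedge t \wedge \neg c\right) \vee \left(c \wedge p \wedge \neg c \wedge \neg m\right) \vee \left(c \wedge t \wedge \neg c \wedge \neg t\right) \vee \left(c \wedge \neg c \wedge \neg m \wedge \neg t\right) \vee \left(m \wedge p \wedge t \wedge \neg t\right) \vee \left(m \wedge p \wedge \neg m \wedge \neg t\right) \vee \left(p \wedge t \wedge \neg c \wedge \neg t\right) \vee \left(p \wedge \neg c \wedge \neg m \wedge \neg t\right)$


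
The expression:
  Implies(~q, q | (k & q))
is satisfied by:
  {q: True}


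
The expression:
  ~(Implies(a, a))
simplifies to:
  False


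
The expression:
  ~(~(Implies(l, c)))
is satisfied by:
  {c: True, l: False}
  {l: False, c: False}
  {l: True, c: True}


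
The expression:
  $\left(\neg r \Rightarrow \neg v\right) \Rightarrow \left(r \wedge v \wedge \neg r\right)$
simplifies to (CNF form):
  $v \wedge \neg r$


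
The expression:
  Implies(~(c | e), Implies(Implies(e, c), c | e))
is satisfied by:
  {c: True, e: True}
  {c: True, e: False}
  {e: True, c: False}


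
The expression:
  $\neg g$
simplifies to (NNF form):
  $\neg g$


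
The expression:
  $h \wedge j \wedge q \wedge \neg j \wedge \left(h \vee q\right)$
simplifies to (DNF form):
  $\text{False}$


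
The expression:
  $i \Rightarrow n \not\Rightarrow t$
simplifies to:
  $\left(n \wedge \neg t\right) \vee \neg i$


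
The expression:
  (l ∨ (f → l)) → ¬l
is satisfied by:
  {l: False}


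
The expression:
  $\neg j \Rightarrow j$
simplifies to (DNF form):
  $j$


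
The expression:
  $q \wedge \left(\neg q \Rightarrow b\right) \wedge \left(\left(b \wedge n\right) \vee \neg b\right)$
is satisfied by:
  {q: True, n: True, b: False}
  {q: True, b: False, n: False}
  {q: True, n: True, b: True}


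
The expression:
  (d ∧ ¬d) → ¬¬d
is always true.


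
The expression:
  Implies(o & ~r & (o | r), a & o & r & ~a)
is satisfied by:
  {r: True, o: False}
  {o: False, r: False}
  {o: True, r: True}


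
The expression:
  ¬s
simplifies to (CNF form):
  ¬s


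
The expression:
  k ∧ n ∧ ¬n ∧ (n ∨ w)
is never true.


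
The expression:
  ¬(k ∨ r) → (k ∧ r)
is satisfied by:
  {r: True, k: True}
  {r: True, k: False}
  {k: True, r: False}


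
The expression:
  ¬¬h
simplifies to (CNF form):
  h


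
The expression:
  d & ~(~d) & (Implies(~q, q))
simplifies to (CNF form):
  d & q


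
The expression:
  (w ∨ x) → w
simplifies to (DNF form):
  w ∨ ¬x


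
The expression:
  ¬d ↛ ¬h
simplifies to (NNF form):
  h ∧ ¬d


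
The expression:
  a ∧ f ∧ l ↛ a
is never true.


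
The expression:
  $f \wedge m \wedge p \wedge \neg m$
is never true.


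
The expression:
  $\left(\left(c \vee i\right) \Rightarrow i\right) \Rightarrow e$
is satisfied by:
  {c: True, e: True, i: False}
  {e: True, i: False, c: False}
  {c: True, e: True, i: True}
  {e: True, i: True, c: False}
  {c: True, i: False, e: False}


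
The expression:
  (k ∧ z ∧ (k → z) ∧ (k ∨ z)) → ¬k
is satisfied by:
  {k: False, z: False}
  {z: True, k: False}
  {k: True, z: False}


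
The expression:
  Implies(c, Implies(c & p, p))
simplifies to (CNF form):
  True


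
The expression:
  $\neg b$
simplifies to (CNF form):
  $\neg b$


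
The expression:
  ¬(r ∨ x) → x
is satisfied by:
  {r: True, x: True}
  {r: True, x: False}
  {x: True, r: False}


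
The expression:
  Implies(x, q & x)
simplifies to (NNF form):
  q | ~x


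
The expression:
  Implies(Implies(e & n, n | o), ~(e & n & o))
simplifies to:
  ~e | ~n | ~o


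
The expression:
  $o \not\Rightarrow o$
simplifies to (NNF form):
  $\text{False}$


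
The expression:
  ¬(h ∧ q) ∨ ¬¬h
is always true.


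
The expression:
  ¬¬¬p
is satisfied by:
  {p: False}


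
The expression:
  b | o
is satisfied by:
  {b: True, o: True}
  {b: True, o: False}
  {o: True, b: False}


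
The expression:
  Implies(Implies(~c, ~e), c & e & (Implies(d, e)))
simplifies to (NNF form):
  e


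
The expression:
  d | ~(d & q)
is always true.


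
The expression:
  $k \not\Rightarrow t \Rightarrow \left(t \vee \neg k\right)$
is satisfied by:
  {t: True, k: False}
  {k: False, t: False}
  {k: True, t: True}


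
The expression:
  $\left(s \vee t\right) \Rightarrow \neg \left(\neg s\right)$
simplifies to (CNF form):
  $s \vee \neg t$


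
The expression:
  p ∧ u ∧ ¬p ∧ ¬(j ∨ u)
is never true.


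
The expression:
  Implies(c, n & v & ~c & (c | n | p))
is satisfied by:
  {c: False}


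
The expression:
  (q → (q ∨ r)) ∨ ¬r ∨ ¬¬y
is always true.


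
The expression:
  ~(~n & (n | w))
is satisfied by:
  {n: True, w: False}
  {w: False, n: False}
  {w: True, n: True}


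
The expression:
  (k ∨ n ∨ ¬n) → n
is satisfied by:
  {n: True}


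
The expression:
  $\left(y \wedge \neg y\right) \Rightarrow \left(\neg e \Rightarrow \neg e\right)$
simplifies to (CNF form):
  $\text{True}$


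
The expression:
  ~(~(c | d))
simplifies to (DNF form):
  c | d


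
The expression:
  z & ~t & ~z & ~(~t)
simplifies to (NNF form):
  False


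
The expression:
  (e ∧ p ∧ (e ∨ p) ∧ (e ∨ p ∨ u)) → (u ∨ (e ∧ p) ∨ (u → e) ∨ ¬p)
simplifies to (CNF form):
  True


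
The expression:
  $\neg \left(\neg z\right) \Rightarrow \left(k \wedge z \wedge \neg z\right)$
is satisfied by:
  {z: False}


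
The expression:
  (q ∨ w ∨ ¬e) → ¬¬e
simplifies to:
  e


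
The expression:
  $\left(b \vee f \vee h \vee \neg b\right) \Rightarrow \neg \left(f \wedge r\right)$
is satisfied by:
  {r: False, f: False}
  {f: True, r: False}
  {r: True, f: False}


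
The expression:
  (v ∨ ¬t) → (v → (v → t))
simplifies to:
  t ∨ ¬v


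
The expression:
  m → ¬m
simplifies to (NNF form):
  ¬m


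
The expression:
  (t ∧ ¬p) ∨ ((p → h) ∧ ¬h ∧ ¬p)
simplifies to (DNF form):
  (t ∧ ¬p) ∨ (¬h ∧ ¬p)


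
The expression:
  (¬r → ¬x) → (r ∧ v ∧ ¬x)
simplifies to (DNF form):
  (x ∧ ¬r) ∨ (x ∧ ¬x) ∨ (r ∧ v ∧ ¬r) ∨ (r ∧ v ∧ ¬x) ∨ (r ∧ x ∧ ¬r) ∨ (r ∧ x ∧ ¬x) ∨ (v ∧ x ∧ ¬r) ∨ (v ∧ x ∧ ¬x)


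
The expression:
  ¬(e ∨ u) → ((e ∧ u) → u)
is always true.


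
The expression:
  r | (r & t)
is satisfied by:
  {r: True}


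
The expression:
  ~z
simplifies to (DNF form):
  ~z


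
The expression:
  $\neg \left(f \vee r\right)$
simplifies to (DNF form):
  $\neg f \wedge \neg r$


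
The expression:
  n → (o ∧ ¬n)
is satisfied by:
  {n: False}


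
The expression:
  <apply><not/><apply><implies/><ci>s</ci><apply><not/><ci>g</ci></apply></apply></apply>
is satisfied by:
  {s: True, g: True}


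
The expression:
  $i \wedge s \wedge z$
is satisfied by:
  {z: True, i: True, s: True}


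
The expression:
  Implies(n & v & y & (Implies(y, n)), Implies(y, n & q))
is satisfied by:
  {q: True, v: False, y: False, n: False}
  {q: False, v: False, y: False, n: False}
  {n: True, q: True, v: False, y: False}
  {n: True, q: False, v: False, y: False}
  {q: True, y: True, n: False, v: False}
  {y: True, n: False, v: False, q: False}
  {n: True, y: True, q: True, v: False}
  {n: True, y: True, q: False, v: False}
  {q: True, v: True, n: False, y: False}
  {v: True, n: False, y: False, q: False}
  {q: True, n: True, v: True, y: False}
  {n: True, v: True, q: False, y: False}
  {q: True, y: True, v: True, n: False}
  {y: True, v: True, n: False, q: False}
  {n: True, y: True, v: True, q: True}


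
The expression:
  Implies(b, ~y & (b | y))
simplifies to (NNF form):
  ~b | ~y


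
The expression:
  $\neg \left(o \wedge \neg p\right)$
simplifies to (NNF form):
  $p \vee \neg o$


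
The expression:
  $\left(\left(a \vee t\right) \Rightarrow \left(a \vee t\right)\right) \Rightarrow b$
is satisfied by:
  {b: True}


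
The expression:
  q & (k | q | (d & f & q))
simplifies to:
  q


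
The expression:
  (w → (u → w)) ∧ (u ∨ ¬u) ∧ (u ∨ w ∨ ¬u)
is always true.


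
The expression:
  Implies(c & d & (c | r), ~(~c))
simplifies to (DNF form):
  True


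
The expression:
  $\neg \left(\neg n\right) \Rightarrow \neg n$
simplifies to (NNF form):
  $\neg n$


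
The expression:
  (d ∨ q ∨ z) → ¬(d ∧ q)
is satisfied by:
  {q: False, d: False}
  {d: True, q: False}
  {q: True, d: False}


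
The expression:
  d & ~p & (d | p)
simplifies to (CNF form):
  d & ~p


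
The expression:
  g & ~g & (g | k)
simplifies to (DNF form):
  False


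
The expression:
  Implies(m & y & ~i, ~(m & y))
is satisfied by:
  {i: True, m: False, y: False}
  {m: False, y: False, i: False}
  {i: True, y: True, m: False}
  {y: True, m: False, i: False}
  {i: True, m: True, y: False}
  {m: True, i: False, y: False}
  {i: True, y: True, m: True}


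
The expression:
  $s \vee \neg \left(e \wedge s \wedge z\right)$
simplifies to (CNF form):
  $\text{True}$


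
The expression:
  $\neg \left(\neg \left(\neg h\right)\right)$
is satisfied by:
  {h: False}


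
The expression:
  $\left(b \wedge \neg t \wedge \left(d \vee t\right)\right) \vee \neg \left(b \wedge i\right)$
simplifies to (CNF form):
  $\left(d \vee \neg b \vee \neg i\right) \wedge \left(\neg b \vee \neg i \vee \neg t\right)$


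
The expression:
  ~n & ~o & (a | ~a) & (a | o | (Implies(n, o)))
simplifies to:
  ~n & ~o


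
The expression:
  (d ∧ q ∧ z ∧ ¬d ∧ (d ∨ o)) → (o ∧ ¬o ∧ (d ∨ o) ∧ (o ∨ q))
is always true.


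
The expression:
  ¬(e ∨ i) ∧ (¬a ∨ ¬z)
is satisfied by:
  {i: False, e: False, z: False, a: False}
  {a: True, i: False, e: False, z: False}
  {z: True, i: False, e: False, a: False}


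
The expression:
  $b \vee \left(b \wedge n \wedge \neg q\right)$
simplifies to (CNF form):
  $b$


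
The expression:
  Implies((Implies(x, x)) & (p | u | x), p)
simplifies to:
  p | (~u & ~x)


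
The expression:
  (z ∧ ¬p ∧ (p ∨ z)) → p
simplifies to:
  p ∨ ¬z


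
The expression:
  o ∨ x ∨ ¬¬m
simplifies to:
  m ∨ o ∨ x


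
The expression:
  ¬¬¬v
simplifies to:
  ¬v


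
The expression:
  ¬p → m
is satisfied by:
  {m: True, p: True}
  {m: True, p: False}
  {p: True, m: False}


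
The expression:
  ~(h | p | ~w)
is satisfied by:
  {w: True, h: False, p: False}


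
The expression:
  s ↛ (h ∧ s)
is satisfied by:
  {s: True, h: False}


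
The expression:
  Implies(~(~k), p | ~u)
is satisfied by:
  {p: True, u: False, k: False}
  {u: False, k: False, p: False}
  {p: True, k: True, u: False}
  {k: True, u: False, p: False}
  {p: True, u: True, k: False}
  {u: True, p: False, k: False}
  {p: True, k: True, u: True}


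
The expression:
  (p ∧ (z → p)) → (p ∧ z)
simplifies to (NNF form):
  z ∨ ¬p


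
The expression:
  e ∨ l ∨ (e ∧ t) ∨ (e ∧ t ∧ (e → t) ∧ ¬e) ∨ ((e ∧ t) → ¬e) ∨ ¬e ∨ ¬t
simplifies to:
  True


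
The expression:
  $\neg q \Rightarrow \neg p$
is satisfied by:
  {q: True, p: False}
  {p: False, q: False}
  {p: True, q: True}


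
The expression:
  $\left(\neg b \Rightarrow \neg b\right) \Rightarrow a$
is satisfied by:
  {a: True}


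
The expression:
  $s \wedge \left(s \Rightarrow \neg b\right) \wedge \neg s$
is never true.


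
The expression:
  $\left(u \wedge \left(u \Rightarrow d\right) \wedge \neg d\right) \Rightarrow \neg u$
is always true.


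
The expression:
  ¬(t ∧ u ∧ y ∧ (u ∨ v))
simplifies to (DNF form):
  ¬t ∨ ¬u ∨ ¬y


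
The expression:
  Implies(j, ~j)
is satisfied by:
  {j: False}


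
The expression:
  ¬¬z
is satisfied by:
  {z: True}


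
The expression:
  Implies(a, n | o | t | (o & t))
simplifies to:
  n | o | t | ~a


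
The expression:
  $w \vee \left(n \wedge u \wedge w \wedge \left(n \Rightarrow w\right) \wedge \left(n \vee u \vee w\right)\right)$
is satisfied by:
  {w: True}


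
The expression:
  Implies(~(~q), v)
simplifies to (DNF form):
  v | ~q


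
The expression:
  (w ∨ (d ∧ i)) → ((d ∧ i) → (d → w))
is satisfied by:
  {w: True, d: False, i: False}
  {w: False, d: False, i: False}
  {i: True, w: True, d: False}
  {i: True, w: False, d: False}
  {d: True, w: True, i: False}
  {d: True, w: False, i: False}
  {d: True, i: True, w: True}


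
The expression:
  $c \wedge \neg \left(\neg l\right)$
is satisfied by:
  {c: True, l: True}


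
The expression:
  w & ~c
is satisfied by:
  {w: True, c: False}


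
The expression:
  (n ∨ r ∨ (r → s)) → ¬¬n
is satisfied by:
  {n: True}


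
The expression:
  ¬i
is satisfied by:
  {i: False}


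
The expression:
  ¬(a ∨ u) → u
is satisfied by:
  {a: True, u: True}
  {a: True, u: False}
  {u: True, a: False}


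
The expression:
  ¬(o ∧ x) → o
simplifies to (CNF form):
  o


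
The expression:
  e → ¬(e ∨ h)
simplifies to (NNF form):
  ¬e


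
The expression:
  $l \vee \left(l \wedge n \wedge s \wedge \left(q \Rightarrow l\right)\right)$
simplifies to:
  $l$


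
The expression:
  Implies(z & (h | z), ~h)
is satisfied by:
  {h: False, z: False}
  {z: True, h: False}
  {h: True, z: False}


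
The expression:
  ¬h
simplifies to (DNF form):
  ¬h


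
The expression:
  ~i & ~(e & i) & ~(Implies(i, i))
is never true.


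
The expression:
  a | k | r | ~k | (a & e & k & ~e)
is always true.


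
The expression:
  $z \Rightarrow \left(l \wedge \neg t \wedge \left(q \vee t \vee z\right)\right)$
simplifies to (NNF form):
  $\left(l \wedge \neg t\right) \vee \neg z$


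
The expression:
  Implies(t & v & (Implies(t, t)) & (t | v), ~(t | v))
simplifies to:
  ~t | ~v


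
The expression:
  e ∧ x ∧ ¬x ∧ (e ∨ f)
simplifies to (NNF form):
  False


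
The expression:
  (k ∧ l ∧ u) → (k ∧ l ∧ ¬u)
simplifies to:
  ¬k ∨ ¬l ∨ ¬u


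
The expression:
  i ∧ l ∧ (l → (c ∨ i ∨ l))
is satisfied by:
  {i: True, l: True}


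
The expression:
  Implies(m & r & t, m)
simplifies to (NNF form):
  True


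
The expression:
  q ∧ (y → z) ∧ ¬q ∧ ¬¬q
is never true.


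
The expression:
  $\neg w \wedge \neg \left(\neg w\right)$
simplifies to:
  $\text{False}$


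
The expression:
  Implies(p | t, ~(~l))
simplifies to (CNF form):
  (l | ~p) & (l | ~t)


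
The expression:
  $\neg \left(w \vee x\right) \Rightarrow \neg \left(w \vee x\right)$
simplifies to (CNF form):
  $\text{True}$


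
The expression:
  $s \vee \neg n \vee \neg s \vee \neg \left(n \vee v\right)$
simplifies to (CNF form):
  $\text{True}$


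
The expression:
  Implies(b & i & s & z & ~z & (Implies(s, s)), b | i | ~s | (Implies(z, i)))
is always true.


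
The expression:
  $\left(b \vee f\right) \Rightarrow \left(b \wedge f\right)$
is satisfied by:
  {f: False, b: False}
  {b: True, f: True}


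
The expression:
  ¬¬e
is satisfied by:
  {e: True}


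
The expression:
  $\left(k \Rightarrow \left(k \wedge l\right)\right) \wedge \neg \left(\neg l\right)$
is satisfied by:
  {l: True}


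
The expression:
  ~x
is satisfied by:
  {x: False}


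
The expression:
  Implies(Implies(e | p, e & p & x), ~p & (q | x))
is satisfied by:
  {q: True, p: False, e: False, x: False}
  {x: True, q: True, p: False, e: False}
  {x: True, p: False, e: False, q: False}
  {q: True, p: True, e: False, x: False}
  {p: True, q: False, e: False, x: False}
  {x: True, q: True, p: True, e: False}
  {x: True, p: True, q: False, e: False}
  {q: True, p: False, e: True, x: False}
  {p: False, e: True, x: False, q: False}
  {x: True, q: True, e: True, p: False}
  {x: True, e: True, p: False, q: False}
  {q: True, e: True, p: True, x: False}
  {e: True, p: True, q: False, x: False}


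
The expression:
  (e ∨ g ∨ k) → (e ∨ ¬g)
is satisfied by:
  {e: True, g: False}
  {g: False, e: False}
  {g: True, e: True}


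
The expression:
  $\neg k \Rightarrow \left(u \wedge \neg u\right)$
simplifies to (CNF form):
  $k$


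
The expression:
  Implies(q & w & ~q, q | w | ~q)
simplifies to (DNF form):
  True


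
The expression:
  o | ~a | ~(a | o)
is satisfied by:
  {o: True, a: False}
  {a: False, o: False}
  {a: True, o: True}


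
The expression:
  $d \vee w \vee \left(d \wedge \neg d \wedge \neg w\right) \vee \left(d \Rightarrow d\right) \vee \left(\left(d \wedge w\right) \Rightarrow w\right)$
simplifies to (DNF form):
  $\text{True}$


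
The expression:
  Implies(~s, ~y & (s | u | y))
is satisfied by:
  {s: True, u: True, y: False}
  {s: True, u: False, y: False}
  {y: True, s: True, u: True}
  {y: True, s: True, u: False}
  {u: True, y: False, s: False}


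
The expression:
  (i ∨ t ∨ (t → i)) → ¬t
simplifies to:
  ¬t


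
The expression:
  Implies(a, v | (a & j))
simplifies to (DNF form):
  j | v | ~a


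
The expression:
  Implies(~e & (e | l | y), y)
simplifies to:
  e | y | ~l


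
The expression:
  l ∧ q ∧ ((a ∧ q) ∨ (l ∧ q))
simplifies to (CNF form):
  l ∧ q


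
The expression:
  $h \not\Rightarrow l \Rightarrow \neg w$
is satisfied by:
  {l: True, w: False, h: False}
  {w: False, h: False, l: False}
  {h: True, l: True, w: False}
  {h: True, w: False, l: False}
  {l: True, w: True, h: False}
  {w: True, l: False, h: False}
  {h: True, w: True, l: True}


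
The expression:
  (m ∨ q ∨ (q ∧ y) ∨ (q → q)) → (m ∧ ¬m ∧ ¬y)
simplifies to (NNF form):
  False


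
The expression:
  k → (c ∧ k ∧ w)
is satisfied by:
  {w: True, c: True, k: False}
  {w: True, c: False, k: False}
  {c: True, w: False, k: False}
  {w: False, c: False, k: False}
  {w: True, k: True, c: True}


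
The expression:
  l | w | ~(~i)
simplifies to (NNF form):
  i | l | w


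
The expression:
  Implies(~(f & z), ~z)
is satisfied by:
  {f: True, z: False}
  {z: False, f: False}
  {z: True, f: True}


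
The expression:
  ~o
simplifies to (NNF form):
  ~o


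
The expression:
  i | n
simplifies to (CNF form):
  i | n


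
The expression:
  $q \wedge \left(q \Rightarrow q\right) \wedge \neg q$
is never true.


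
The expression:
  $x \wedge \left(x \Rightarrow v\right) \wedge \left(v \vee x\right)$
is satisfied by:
  {x: True, v: True}


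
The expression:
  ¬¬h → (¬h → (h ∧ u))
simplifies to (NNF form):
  True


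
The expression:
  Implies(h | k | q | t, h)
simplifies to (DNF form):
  h | (~k & ~q & ~t)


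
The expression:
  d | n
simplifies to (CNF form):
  d | n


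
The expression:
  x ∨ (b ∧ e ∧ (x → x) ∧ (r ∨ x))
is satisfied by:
  {r: True, x: True, e: True, b: True}
  {r: True, x: True, e: True, b: False}
  {r: True, x: True, b: True, e: False}
  {r: True, x: True, b: False, e: False}
  {x: True, e: True, b: True, r: False}
  {x: True, e: True, b: False, r: False}
  {x: True, e: False, b: True, r: False}
  {x: True, e: False, b: False, r: False}
  {r: True, e: True, b: True, x: False}


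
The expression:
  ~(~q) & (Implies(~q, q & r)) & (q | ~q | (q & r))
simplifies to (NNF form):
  q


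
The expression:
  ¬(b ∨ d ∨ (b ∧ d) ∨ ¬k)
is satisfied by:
  {k: True, d: False, b: False}


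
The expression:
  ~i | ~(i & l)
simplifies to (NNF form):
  ~i | ~l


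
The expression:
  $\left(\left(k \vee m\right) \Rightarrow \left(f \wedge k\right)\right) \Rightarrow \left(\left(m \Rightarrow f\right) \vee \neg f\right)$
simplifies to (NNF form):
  $\text{True}$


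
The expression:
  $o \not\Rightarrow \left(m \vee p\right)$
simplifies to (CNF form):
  $o \wedge \neg m \wedge \neg p$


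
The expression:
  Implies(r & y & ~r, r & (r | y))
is always true.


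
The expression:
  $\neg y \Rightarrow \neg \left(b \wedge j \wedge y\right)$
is always true.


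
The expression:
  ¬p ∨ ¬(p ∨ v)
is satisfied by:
  {p: False}


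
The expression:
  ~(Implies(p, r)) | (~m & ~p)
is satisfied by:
  {p: False, m: False, r: False}
  {r: True, p: False, m: False}
  {p: True, r: False, m: False}
  {m: True, p: True, r: False}


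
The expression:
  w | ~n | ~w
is always true.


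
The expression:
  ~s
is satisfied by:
  {s: False}


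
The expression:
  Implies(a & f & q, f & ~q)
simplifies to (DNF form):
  ~a | ~f | ~q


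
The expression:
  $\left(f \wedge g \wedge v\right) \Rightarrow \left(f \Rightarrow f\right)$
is always true.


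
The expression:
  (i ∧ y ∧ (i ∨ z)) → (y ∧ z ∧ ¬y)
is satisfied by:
  {y: False, i: False}
  {i: True, y: False}
  {y: True, i: False}


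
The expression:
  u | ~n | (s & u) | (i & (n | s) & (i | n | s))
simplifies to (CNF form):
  i | u | ~n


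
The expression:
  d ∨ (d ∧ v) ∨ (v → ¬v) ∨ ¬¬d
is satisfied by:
  {d: True, v: False}
  {v: False, d: False}
  {v: True, d: True}


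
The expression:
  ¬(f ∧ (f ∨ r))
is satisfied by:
  {f: False}


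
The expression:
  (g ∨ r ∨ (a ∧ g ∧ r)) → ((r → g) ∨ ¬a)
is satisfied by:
  {g: True, a: False, r: False}
  {g: False, a: False, r: False}
  {r: True, g: True, a: False}
  {r: True, g: False, a: False}
  {a: True, g: True, r: False}
  {a: True, g: False, r: False}
  {a: True, r: True, g: True}


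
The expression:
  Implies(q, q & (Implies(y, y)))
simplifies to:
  True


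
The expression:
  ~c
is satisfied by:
  {c: False}


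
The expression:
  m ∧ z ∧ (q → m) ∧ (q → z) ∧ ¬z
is never true.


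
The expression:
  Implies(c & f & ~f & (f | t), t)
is always true.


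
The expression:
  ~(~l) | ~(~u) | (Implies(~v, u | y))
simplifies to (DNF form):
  l | u | v | y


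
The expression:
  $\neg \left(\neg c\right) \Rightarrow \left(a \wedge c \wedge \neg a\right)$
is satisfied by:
  {c: False}


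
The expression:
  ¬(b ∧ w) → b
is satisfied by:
  {b: True}


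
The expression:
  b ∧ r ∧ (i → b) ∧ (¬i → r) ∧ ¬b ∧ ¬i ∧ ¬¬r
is never true.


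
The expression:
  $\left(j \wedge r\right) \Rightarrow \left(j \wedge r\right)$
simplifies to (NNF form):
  $\text{True}$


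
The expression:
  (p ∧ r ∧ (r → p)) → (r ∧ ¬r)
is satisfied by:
  {p: False, r: False}
  {r: True, p: False}
  {p: True, r: False}


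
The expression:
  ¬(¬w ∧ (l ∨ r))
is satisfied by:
  {w: True, l: False, r: False}
  {r: True, w: True, l: False}
  {w: True, l: True, r: False}
  {r: True, w: True, l: True}
  {r: False, l: False, w: False}


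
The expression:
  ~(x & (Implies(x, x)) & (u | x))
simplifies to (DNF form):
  ~x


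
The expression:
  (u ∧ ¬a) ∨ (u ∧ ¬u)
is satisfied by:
  {u: True, a: False}


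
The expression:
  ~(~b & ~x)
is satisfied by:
  {b: True, x: True}
  {b: True, x: False}
  {x: True, b: False}


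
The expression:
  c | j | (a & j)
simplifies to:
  c | j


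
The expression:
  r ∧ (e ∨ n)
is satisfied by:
  {r: True, n: True, e: True}
  {r: True, n: True, e: False}
  {r: True, e: True, n: False}


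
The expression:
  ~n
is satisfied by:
  {n: False}


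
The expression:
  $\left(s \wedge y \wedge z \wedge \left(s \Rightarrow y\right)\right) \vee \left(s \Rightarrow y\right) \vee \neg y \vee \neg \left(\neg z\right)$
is always true.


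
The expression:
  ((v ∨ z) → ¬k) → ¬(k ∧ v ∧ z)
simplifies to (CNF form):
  True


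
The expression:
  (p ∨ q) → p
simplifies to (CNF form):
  p ∨ ¬q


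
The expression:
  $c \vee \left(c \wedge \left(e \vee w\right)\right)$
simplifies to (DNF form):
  $c$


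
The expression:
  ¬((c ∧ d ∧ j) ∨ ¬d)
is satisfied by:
  {d: True, c: False, j: False}
  {j: True, d: True, c: False}
  {c: True, d: True, j: False}


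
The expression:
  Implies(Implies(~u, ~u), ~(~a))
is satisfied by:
  {a: True}


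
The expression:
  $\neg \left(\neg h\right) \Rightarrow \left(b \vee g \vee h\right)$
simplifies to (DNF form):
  $\text{True}$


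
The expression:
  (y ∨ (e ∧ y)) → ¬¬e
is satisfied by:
  {e: True, y: False}
  {y: False, e: False}
  {y: True, e: True}


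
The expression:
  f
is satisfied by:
  {f: True}


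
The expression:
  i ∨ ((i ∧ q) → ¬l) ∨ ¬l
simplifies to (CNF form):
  True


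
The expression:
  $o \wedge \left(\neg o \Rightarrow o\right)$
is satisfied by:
  {o: True}


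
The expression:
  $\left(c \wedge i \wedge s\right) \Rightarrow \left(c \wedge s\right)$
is always true.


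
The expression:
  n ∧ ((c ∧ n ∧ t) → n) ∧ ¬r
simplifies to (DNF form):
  n ∧ ¬r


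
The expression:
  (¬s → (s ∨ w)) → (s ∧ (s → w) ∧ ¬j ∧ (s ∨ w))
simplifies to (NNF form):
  (s ∨ ¬w) ∧ (w ∨ ¬s) ∧ (¬j ∨ ¬w)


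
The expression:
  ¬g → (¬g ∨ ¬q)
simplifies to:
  True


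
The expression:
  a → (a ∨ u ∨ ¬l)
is always true.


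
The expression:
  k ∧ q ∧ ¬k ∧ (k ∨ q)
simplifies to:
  False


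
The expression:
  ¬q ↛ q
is always true.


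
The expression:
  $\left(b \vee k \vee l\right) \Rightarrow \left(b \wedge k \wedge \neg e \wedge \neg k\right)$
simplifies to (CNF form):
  $\neg b \wedge \neg k \wedge \neg l$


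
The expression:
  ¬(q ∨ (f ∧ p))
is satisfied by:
  {q: False, p: False, f: False}
  {f: True, q: False, p: False}
  {p: True, q: False, f: False}


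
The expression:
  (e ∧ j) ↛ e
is never true.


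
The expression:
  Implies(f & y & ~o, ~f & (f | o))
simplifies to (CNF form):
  o | ~f | ~y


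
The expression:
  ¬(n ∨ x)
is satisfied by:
  {n: False, x: False}


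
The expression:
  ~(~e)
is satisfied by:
  {e: True}


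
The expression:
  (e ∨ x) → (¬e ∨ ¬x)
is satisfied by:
  {e: False, x: False}
  {x: True, e: False}
  {e: True, x: False}


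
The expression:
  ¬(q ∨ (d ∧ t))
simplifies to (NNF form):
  ¬q ∧ (¬d ∨ ¬t)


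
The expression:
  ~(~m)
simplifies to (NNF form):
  m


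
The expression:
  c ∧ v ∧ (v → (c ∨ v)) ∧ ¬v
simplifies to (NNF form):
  False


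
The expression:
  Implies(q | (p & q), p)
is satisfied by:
  {p: True, q: False}
  {q: False, p: False}
  {q: True, p: True}


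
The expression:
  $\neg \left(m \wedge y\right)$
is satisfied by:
  {m: False, y: False}
  {y: True, m: False}
  {m: True, y: False}


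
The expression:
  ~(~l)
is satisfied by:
  {l: True}


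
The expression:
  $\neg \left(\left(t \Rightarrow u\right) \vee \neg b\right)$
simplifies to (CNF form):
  $b \wedge t \wedge \neg u$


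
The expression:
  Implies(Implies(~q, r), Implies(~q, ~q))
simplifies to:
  True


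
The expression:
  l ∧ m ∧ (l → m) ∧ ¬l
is never true.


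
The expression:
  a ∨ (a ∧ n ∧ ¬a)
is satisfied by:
  {a: True}


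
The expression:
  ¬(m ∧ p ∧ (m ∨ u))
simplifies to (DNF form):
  ¬m ∨ ¬p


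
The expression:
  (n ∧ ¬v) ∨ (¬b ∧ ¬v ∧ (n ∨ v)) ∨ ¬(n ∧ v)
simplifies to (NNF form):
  ¬n ∨ ¬v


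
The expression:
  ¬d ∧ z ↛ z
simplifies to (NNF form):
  False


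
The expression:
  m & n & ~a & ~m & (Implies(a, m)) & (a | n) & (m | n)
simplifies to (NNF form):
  False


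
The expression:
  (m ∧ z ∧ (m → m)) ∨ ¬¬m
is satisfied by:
  {m: True}


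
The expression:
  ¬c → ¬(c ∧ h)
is always true.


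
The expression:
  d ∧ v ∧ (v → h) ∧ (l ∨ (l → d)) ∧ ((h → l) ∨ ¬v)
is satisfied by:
  {h: True, v: True, d: True, l: True}


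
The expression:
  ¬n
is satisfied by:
  {n: False}


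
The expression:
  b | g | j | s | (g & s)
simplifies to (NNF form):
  b | g | j | s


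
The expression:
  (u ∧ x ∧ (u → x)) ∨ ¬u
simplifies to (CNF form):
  x ∨ ¬u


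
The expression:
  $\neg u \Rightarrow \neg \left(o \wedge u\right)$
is always true.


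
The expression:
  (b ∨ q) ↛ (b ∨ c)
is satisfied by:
  {q: True, b: False, c: False}


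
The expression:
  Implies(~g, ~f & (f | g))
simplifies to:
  g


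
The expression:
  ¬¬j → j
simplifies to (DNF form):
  True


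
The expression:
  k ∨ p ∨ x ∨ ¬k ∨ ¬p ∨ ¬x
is always true.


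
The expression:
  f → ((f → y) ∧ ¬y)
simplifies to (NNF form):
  ¬f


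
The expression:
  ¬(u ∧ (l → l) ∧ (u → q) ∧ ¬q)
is always true.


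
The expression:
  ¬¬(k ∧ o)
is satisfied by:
  {o: True, k: True}


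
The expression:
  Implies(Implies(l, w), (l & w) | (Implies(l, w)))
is always true.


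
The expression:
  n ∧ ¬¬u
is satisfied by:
  {u: True, n: True}


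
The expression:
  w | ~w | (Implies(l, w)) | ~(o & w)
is always true.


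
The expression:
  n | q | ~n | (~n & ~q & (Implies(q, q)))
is always true.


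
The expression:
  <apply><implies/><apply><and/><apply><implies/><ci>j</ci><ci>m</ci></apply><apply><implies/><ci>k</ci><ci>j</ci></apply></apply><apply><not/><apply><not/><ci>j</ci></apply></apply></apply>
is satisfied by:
  {k: True, j: True}
  {k: True, j: False}
  {j: True, k: False}


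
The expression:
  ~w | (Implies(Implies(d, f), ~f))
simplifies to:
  ~f | ~w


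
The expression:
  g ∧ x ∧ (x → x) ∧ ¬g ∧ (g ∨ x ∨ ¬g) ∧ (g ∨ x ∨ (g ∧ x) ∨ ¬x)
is never true.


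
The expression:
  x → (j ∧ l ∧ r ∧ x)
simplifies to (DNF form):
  (j ∧ l ∧ r) ∨ ¬x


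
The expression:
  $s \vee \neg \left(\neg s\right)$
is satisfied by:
  {s: True}


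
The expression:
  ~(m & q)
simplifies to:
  ~m | ~q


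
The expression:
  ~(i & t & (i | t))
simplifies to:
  ~i | ~t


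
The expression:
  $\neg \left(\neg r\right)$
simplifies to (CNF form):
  $r$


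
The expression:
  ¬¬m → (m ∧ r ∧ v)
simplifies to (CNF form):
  (r ∨ ¬m) ∧ (v ∨ ¬m)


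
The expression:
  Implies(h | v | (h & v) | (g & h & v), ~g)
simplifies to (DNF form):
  ~g | (~h & ~v)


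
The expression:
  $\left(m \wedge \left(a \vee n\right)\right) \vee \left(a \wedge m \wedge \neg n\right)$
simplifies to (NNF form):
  $m \wedge \left(a \vee n\right)$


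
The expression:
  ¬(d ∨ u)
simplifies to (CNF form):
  ¬d ∧ ¬u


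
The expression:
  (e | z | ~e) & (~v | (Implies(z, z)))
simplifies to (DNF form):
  True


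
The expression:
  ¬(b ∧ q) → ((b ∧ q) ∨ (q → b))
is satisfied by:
  {b: True, q: False}
  {q: False, b: False}
  {q: True, b: True}


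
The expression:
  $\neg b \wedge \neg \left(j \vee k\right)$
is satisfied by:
  {j: False, k: False, b: False}


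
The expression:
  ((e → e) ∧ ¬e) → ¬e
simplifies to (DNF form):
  True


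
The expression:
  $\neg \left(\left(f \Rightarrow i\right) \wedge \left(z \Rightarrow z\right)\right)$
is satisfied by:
  {f: True, i: False}


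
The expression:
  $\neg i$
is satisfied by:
  {i: False}


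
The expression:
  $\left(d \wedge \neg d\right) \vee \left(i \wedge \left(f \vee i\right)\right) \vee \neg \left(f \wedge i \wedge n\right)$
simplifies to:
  $\text{True}$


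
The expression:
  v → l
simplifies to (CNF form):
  l ∨ ¬v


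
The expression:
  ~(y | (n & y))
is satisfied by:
  {y: False}


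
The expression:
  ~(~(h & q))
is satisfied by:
  {h: True, q: True}


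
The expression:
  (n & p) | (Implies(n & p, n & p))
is always true.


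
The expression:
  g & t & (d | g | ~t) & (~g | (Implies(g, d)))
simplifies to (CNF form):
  d & g & t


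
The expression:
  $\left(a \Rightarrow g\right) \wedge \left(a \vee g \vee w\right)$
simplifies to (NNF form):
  $g \vee \left(w \wedge \neg a\right)$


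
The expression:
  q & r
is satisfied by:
  {r: True, q: True}


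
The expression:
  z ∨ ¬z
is always true.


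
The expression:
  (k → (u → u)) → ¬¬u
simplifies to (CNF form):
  u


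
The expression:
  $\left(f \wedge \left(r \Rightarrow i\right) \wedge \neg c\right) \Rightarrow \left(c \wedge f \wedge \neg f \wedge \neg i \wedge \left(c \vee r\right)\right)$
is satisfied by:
  {c: True, r: True, f: False, i: False}
  {c: True, r: False, f: False, i: False}
  {i: True, c: True, r: True, f: False}
  {i: True, c: True, r: False, f: False}
  {r: True, i: False, c: False, f: False}
  {r: False, i: False, c: False, f: False}
  {i: True, r: True, c: False, f: False}
  {i: True, r: False, c: False, f: False}
  {f: True, c: True, r: True, i: False}
  {f: True, c: True, r: False, i: False}
  {f: True, i: True, c: True, r: True}
  {f: True, i: True, c: True, r: False}
  {f: True, r: True, c: False, i: False}


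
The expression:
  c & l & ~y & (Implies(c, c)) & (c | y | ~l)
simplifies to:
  c & l & ~y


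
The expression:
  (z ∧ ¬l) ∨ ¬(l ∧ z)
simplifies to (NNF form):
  ¬l ∨ ¬z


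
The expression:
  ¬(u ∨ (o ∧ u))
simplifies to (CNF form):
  ¬u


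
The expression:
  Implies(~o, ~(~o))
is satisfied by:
  {o: True}


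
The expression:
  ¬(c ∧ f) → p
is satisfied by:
  {p: True, f: True, c: True}
  {p: True, f: True, c: False}
  {p: True, c: True, f: False}
  {p: True, c: False, f: False}
  {f: True, c: True, p: False}


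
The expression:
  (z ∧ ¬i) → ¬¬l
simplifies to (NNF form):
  i ∨ l ∨ ¬z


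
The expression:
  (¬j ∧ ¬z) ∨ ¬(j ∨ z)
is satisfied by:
  {z: False, j: False}


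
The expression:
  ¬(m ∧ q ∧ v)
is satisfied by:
  {m: False, q: False, v: False}
  {v: True, m: False, q: False}
  {q: True, m: False, v: False}
  {v: True, q: True, m: False}
  {m: True, v: False, q: False}
  {v: True, m: True, q: False}
  {q: True, m: True, v: False}


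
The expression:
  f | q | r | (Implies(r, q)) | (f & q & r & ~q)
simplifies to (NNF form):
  True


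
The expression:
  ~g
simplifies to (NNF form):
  ~g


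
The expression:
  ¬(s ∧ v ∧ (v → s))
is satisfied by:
  {s: False, v: False}
  {v: True, s: False}
  {s: True, v: False}


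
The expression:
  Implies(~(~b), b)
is always true.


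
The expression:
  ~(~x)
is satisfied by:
  {x: True}


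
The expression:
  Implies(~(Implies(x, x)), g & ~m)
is always true.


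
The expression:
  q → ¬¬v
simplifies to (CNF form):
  v ∨ ¬q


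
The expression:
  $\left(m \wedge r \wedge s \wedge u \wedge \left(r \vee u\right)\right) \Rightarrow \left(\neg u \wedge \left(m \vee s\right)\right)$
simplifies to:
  $\neg m \vee \neg r \vee \neg s \vee \neg u$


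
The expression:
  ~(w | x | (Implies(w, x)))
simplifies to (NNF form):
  False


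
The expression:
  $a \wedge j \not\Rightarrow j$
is never true.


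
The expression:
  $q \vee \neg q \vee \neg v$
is always true.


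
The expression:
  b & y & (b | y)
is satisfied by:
  {b: True, y: True}


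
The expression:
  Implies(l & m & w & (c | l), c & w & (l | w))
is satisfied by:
  {c: True, l: False, m: False, w: False}
  {c: False, l: False, m: False, w: False}
  {w: True, c: True, l: False, m: False}
  {w: True, c: False, l: False, m: False}
  {c: True, m: True, w: False, l: False}
  {m: True, w: False, l: False, c: False}
  {w: True, m: True, c: True, l: False}
  {w: True, m: True, c: False, l: False}
  {c: True, l: True, w: False, m: False}
  {l: True, w: False, m: False, c: False}
  {c: True, w: True, l: True, m: False}
  {w: True, l: True, c: False, m: False}
  {c: True, m: True, l: True, w: False}
  {m: True, l: True, w: False, c: False}
  {w: True, m: True, l: True, c: True}


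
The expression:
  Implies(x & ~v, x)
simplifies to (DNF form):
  True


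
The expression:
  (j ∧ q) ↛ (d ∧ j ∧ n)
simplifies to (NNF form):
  j ∧ q ∧ (¬d ∨ ¬n)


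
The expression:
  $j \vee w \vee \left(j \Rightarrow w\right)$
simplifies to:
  $\text{True}$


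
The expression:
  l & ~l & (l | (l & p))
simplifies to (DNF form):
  False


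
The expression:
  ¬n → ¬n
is always true.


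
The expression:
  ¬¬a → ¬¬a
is always true.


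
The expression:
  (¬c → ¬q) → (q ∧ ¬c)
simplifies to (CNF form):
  q ∧ ¬c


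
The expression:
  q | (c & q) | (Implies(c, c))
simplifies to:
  True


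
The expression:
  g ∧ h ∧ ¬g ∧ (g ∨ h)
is never true.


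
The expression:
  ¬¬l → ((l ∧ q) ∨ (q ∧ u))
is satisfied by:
  {q: True, l: False}
  {l: False, q: False}
  {l: True, q: True}


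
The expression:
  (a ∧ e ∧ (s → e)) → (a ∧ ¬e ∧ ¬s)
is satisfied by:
  {e: False, a: False}
  {a: True, e: False}
  {e: True, a: False}


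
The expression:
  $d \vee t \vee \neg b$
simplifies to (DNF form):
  $d \vee t \vee \neg b$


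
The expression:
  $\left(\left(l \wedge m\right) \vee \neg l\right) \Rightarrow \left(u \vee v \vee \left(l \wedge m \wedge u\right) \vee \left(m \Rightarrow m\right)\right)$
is always true.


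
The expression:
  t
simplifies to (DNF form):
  t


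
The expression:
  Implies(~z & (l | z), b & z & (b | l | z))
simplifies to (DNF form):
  z | ~l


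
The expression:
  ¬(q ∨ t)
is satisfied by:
  {q: False, t: False}


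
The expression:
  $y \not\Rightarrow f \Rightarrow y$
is always true.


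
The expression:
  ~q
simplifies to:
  ~q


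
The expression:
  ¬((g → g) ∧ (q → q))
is never true.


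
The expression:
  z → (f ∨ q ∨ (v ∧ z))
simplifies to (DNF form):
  f ∨ q ∨ v ∨ ¬z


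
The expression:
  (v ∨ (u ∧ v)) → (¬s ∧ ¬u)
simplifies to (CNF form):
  (¬s ∨ ¬v) ∧ (¬u ∨ ¬v)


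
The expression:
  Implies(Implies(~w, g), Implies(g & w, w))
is always true.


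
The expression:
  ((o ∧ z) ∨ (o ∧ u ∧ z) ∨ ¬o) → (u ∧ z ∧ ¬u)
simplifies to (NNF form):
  o ∧ ¬z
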